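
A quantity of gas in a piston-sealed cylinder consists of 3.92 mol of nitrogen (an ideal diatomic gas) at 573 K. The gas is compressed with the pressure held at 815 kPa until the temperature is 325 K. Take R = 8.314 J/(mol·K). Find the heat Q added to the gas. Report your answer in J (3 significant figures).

Isobaric: W = nRΔT = (3.92)(8.314)(-248) = -8083 J.
ΔU = nCᵥΔT with Cᵥ = 5R/2: ΔU = (3.92)(20.79)(-248) = -20206 J.
Q = ΔU + W = -20206 − 8083 = -28289 J.

Q ≈ -28300 J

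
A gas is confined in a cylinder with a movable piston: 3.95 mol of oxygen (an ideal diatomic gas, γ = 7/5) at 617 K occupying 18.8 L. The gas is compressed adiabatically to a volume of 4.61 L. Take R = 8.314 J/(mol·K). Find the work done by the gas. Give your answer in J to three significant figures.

Adiabatic: TV^(γ−1) = const with γ = 7/5.
T₂ = T₁ (V₁/V₂)^(γ−1) = 617 × (18.8/4.61)^0.4 = 617 × 1.755 = 1083 K.
W_by = nCᵥ(T₁ − T₂) = (3.95)(20.79)(617 − 1083) = -38226 J.

W ≈ -38200 J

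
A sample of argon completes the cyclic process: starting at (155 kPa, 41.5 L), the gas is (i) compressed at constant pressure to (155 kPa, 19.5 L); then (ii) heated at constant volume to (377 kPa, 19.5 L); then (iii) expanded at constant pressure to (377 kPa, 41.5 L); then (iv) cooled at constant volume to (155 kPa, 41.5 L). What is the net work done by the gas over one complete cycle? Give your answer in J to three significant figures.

Constant-volume legs do no work.
W(i) = (155)(19.5 − 41.5) = -3410 J; W(iii) = (377)(41.5 − 19.5) = 8294 J.
W_net = -3410 + 8294 = 4884 J (the clockwise enclosed area).

W_net ≈ 4880 J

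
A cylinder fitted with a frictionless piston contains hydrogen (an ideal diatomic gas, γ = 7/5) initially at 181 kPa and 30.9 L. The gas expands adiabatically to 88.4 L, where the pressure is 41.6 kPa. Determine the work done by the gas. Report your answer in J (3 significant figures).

W ≈ 4790 J

Adiabatic: W = (P₁V₁ − P₂V₂)/(γ − 1) with γ = 7/5.
P₁V₁ = 5593 J, P₂V₂ = 3677 J.
W = (5593 − 3677) / 0.4 = 4789 J.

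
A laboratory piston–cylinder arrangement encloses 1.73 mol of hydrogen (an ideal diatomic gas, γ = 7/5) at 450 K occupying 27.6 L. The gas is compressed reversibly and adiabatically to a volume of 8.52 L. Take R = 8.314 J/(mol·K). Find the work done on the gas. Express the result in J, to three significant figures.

W ≈ 9710 J

Adiabatic: TV^(γ−1) = const with γ = 7/5.
T₂ = T₁ (V₁/V₂)^(γ−1) = 450 × (27.6/8.52)^0.4 = 450 × 1.6 = 720.1 K.
W_by = nCᵥ(T₁ − T₂) = (1.73)(20.79)(450 − 720.1) = -9713 J.
Work on gas = −W_by = 9713 J.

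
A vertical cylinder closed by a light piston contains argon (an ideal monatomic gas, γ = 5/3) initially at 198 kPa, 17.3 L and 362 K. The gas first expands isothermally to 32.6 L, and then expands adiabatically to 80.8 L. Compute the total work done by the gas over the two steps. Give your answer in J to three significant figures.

Step 1 (isothermal): W = P₁V₁ ln(V₂/V₁) = (3425) ln(32.6/17.3) = 2170 J.
After step 1: P = 105.1 kPa, V = 32.6 L, T = 362 K.
Step 2 (adiabatic): W = (P₁V₁ − P₂V₂)/(γ−1) = (3425 − 1870)/0.667 = 2333 J.
W_total = 2170 + 2333 = 4503 J.

W_total ≈ 4500 J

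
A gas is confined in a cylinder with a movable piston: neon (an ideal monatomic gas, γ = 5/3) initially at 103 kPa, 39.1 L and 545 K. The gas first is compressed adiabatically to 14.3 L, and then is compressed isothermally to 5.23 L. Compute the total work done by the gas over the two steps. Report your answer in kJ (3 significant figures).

W_total ≈ -13.7 kJ

Step 1 (adiabatic): W = (P₁V₁ − P₂V₂)/(γ−1) = (4027 − 7875)/0.667 = -5771 J.
After step 1: P = 550.7 kPa, V = 14.3 L, T = 1066 K.
Step 2 (isothermal): W = P₁V₁ ln(V₂/V₁) = (7875) ln(5.23/14.3) = -7921 J.
W_total = -5771 − 7921 = -13692 J.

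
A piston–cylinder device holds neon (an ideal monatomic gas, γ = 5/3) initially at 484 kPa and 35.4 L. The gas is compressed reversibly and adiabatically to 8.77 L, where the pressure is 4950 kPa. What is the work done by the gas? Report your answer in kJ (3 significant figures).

Adiabatic: W = (P₁V₁ − P₂V₂)/(γ − 1) with γ = 5/3.
P₁V₁ = 17134 J, P₂V₂ = 43412 J.
W = (17134 − 43412) / 0.6667 = -39417 J.

W ≈ -39.4 kJ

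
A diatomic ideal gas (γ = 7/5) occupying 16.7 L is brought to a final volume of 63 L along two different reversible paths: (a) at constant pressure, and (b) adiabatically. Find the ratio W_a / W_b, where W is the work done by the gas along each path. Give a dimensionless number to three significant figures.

Path (a) isobaric: W = P₁(V₂ − V₁) → W_a/(P₁V₁) = 2.772.
Path (b) adiabatic: W = P₁V₁(1 − (V₁/V₂)^(γ−1))/(γ−1) → W_b/(P₁V₁) = 1.03.
W_a / W_b = 2.772 / 1.03 = 2.691.

W_a / W_b ≈ 2.69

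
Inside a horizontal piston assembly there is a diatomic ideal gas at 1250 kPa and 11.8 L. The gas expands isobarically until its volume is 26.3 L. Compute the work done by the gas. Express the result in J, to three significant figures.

W ≈ 18100 J

Isobaric: W = P ΔV.
W = (1250 kPa)(26.3 − 11.8 L) = (1250)(14.5) = 18125 J.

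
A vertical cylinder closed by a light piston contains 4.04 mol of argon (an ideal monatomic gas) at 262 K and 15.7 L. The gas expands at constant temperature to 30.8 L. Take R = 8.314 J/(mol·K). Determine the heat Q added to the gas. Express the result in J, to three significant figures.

Q ≈ 5930 J

Isothermal ⇒ ΔU = 0, so Q = W = nRT ln(V₂/V₁).
Q = (4.04)(8.314)(262) ln(30.8/15.7) = 8800 × 0.6739 = 5930 J.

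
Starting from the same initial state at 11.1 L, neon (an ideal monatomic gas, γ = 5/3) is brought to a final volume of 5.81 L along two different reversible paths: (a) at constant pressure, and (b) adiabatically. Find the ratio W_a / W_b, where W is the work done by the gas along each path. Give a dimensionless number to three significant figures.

Path (a) isobaric: W = P₁(V₂ − V₁) → W_a/(P₁V₁) = -0.4766.
Path (b) adiabatic: W = P₁V₁(1 − (V₁/V₂)^(γ−1))/(γ−1) → W_b/(P₁V₁) = -0.8095.
W_a / W_b = -0.4766 / -0.8095 = 0.5887.

W_a / W_b ≈ 0.589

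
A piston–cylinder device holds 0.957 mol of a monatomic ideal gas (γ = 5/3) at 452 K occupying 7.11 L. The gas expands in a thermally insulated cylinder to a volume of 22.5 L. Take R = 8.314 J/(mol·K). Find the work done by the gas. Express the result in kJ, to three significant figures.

Adiabatic: TV^(γ−1) = const with γ = 5/3.
T₂ = T₁ (V₁/V₂)^(γ−1) = 452 × (7.11/22.5)^0.667 = 452 × 0.4639 = 209.7 K.
W_by = nCᵥ(T₁ − T₂) = (0.957)(12.47)(452 − 209.7) = 2892 J.

W ≈ 2.89 kJ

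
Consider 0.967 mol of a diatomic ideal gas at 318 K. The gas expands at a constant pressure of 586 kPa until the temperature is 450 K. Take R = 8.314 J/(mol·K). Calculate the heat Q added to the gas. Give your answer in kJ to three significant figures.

Q ≈ 3.71 kJ

Isobaric: W = nRΔT = (0.967)(8.314)(132) = 1061 J.
ΔU = nCᵥΔT with Cᵥ = 5R/2: ΔU = (0.967)(20.79)(132) = 2653 J.
Q = ΔU + W = 2653 + 1061 = 3714 J.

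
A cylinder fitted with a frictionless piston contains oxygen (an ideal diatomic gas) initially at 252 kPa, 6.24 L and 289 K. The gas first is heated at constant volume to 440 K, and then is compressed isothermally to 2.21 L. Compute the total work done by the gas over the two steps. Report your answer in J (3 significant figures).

W_total ≈ -2490 J

Step 1 (isochoric): W = 0 (constant volume).
After step 1: P = 383.7 kPa (V unchanged).
Step 2 (isothermal): W = P₁V₁ ln(V₂/V₁) = (2394) ln(2.21/6.24) = -2485 J.
W_total = 0 − 2485 = -2485 J.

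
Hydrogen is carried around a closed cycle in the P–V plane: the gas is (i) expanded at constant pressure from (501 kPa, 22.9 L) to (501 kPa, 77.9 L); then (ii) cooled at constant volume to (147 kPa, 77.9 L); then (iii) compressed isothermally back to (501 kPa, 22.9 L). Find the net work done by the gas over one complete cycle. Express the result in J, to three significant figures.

Leg (i): W = PΔV = (501)(77.9 − 22.9) = 27555 J.
Leg (ii): W = 0.
Leg (iii): W = PᵢVᵢ ln(V_f/Vᵢ) = (11451) ln(22.9/77.9) = -14020 J.
W_net = 27555 − 14020 = 13535 J.

W_net ≈ 13500 J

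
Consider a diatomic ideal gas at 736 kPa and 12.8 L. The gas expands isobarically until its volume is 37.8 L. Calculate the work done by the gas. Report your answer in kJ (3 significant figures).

W ≈ 18.4 kJ

Isobaric: W = P ΔV.
W = (736 kPa)(37.8 − 12.8 L) = (736)(25) = 18400 J.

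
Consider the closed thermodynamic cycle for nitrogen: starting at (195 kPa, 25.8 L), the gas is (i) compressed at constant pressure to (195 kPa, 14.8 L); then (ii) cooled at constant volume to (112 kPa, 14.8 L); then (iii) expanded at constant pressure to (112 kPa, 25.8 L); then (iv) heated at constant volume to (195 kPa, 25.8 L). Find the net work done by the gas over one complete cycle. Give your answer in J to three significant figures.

W_net ≈ -913 J

Constant-volume legs do no work.
W(i) = (195)(14.8 − 25.8) = -2145 J; W(iii) = (112)(25.8 − 14.8) = 1232 J.
W_net = -2145 + 1232 = -913 J (the counter-clockwise enclosed area).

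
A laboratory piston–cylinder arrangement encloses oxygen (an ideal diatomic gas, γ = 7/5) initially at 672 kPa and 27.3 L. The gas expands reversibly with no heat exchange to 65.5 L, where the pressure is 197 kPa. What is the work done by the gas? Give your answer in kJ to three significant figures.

W ≈ 13.6 kJ

Adiabatic: W = (P₁V₁ − P₂V₂)/(γ − 1) with γ = 7/5.
P₁V₁ = 18346 J, P₂V₂ = 12904 J.
W = (18346 − 12904) / 0.4 = 13605 J.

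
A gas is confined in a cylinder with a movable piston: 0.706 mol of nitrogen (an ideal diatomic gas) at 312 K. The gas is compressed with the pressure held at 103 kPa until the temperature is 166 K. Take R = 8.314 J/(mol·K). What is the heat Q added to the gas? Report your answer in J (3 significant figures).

Q ≈ -3000 J

Isobaric: W = nRΔT = (0.706)(8.314)(-146) = -857 J.
ΔU = nCᵥΔT with Cᵥ = 5R/2: ΔU = (0.706)(20.79)(-146) = -2142 J.
Q = ΔU + W = -2142 − 857 = -2999 J.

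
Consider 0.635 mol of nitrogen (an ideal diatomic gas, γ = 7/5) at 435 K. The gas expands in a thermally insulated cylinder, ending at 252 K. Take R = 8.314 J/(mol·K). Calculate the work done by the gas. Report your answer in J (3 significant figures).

W ≈ 2420 J

Adiabatic ⇒ Q = 0, so W_by = −ΔU = nCᵥ(T₁ − T₂).
Cᵥ = 5R/2 = 20.79 J/(mol·K).
W = (0.635)(20.79)(435 − 252) = 2415 J.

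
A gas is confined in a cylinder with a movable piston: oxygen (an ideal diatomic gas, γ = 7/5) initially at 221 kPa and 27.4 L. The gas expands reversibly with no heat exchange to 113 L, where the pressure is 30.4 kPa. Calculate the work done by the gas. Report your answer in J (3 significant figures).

W ≈ 6550 J

Adiabatic: W = (P₁V₁ − P₂V₂)/(γ − 1) with γ = 7/5.
P₁V₁ = 6055 J, P₂V₂ = 3435 J.
W = (6055 − 3435) / 0.4 = 6551 J.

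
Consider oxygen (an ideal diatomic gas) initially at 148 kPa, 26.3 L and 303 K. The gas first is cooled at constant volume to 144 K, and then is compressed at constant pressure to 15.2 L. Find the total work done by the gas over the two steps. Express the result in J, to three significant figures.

Step 1 (isochoric): W = 0 (constant volume).
After step 1: P = 70.34 kPa (V unchanged).
Step 2 (isobaric): W = PΔV = (70.34 kPa)(15.2 − 26.3 L) = -780.7 J.
W_total = 0 − 780.7 = -780.7 J.

W_total ≈ -781 J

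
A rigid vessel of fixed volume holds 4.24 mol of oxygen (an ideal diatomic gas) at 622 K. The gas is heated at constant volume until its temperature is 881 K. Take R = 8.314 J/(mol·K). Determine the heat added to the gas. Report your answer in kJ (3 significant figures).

Q ≈ 22.8 kJ

Constant volume ⇒ W = 0, so Q = ΔU = nCᵥΔT with Cᵥ = 5R/2 = 20.79 J/(mol·K).
ΔU = (4.24)(20.79)(881 − 622) = 22825 J.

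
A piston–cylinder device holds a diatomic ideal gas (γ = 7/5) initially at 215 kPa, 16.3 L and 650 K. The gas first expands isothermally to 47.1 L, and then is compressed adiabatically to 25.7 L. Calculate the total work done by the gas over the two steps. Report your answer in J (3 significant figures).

Step 1 (isothermal): W = P₁V₁ ln(V₂/V₁) = (3504) ln(47.1/16.3) = 3719 J.
After step 1: P = 74.41 kPa, V = 47.1 L, T = 650 K.
Step 2 (adiabatic): W = (P₁V₁ − P₂V₂)/(γ−1) = (3504 − 4465)/0.4 = -2402 J.
W_total = 3719 − 2402 = 1316 J.

W_total ≈ 1320 J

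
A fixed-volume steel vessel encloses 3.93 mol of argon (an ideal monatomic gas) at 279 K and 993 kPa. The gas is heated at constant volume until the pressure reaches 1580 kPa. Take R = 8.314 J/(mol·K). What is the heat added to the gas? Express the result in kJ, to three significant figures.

Constant volume ⇒ W = 0, so Q = ΔU = nCᵥΔT with Cᵥ = 3R/2 = 12.47 J/(mol·K).
At constant V, T₂/T₁ = P₂/P₁ ⇒ ΔT = T₁(P₂/P₁ − 1) = 279·(1580/993 − 1) = 164.9 K.
ΔU = (3.93)(12.47)(164.9) = 8083 J.

Q ≈ 8.08 kJ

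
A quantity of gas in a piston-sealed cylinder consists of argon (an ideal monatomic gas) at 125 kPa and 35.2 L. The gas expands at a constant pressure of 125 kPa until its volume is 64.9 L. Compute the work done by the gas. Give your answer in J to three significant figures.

W ≈ 3710 J

Isobaric: W = P ΔV.
W = (125 kPa)(64.9 − 35.2 L) = (125)(29.7) = 3713 J.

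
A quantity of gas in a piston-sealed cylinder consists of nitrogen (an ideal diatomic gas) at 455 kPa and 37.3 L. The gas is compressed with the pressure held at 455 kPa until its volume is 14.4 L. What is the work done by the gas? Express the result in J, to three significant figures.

W ≈ -10400 J

Isobaric: W = P ΔV.
W = (455 kPa)(14.4 − 37.3 L) = (455)(-22.9) = -10420 J.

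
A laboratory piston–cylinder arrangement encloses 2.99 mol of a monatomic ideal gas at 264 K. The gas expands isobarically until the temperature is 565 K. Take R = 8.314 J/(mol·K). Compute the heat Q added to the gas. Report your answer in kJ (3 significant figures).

Q ≈ 18.7 kJ

Isobaric: W = nRΔT = (2.99)(8.314)(301) = 7483 J.
ΔU = nCᵥΔT with Cᵥ = 3R/2: ΔU = (2.99)(12.47)(301) = 11224 J.
Q = ΔU + W = 11224 + 7483 = 18706 J.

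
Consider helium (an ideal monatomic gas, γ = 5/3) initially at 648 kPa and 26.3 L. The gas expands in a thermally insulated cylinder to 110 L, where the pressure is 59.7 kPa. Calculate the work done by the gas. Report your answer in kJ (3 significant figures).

Adiabatic: W = (P₁V₁ − P₂V₂)/(γ − 1) with γ = 5/3.
P₁V₁ = 17042 J, P₂V₂ = 6567 J.
W = (17042 − 6567) / 0.6667 = 15713 J.

W ≈ 15.7 kJ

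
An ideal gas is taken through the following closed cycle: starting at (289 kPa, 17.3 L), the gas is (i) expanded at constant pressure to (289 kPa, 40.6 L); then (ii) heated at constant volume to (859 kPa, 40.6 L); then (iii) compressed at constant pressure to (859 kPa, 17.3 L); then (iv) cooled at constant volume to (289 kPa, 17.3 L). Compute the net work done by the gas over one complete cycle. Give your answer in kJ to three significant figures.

Constant-volume legs do no work.
W(i) = (289)(40.6 − 17.3) = 6734 J; W(iii) = (859)(17.3 − 40.6) = -20015 J.
W_net = 6734 − 20015 = -13281 J (the counter-clockwise enclosed area).

W_net ≈ -13.3 kJ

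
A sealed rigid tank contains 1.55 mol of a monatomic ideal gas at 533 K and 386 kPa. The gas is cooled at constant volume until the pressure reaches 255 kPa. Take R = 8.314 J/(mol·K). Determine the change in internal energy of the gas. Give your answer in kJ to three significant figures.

ΔU ≈ -3.50 kJ

Constant volume ⇒ W = 0, so Q = ΔU = nCᵥΔT with Cᵥ = 3R/2 = 12.47 J/(mol·K).
At constant V, T₂/T₁ = P₂/P₁ ⇒ ΔT = T₁(P₂/P₁ − 1) = 533·(255/386 − 1) = -180.9 K.
ΔU = (1.55)(12.47)(-180.9) = -3497 J.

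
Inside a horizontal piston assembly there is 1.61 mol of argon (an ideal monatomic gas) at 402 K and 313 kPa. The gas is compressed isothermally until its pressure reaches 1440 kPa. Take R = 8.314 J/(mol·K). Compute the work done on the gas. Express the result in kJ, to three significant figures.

Isothermal process: W = nRT ln(V₂/V₁) = nRT ln(P₁/P₂).
W = (1.61)(8.314)(402) × ln(313/1440)
  = 5381 × ln(0.2174) = 5381 × -1.526
W_by_gas = -8212 J; work on gas = −W_by = 8212 J.

W ≈ 8.21 kJ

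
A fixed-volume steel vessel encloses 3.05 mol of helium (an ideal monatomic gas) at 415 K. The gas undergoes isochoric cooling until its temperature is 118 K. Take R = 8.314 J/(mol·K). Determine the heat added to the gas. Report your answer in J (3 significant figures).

Constant volume ⇒ W = 0, so Q = ΔU = nCᵥΔT with Cᵥ = 3R/2 = 12.47 J/(mol·K).
ΔU = (3.05)(12.47)(118 − 415) = -11297 J.

Q ≈ -11300 J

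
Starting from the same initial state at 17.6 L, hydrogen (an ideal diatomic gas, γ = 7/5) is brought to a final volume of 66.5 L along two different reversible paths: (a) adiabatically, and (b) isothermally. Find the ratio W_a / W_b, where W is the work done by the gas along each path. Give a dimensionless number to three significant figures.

W_a / W_b ≈ 0.776

Path (a) adiabatic: W = P₁V₁(1 − (V₁/V₂)^(γ−1))/(γ−1) → W_a/(P₁V₁) = 1.031.
Path (b) isothermal: W = P₁V₁ ln(V₂/V₁) → W_b/(P₁V₁) = 1.329.
W_a / W_b = 1.031 / 1.329 = 0.7756.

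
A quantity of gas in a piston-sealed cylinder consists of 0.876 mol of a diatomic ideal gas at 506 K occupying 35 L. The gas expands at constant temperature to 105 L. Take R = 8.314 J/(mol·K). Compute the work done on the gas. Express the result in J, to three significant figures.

W ≈ -4050 J

Isothermal: W = nRT ln(V₂/V₁).
W = (0.876)(8.314)(506) × ln(105/35)
  = 3685 × 1.099
W_by_gas = 4049 J; work on gas = −W_by = -4049 J.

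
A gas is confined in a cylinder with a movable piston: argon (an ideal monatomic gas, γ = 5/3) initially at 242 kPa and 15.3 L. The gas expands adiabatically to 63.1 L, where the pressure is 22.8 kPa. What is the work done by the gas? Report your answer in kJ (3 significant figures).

W ≈ 3.40 kJ

Adiabatic: W = (P₁V₁ − P₂V₂)/(γ − 1) with γ = 5/3.
P₁V₁ = 3703 J, P₂V₂ = 1439 J.
W = (3703 − 1439) / 0.6667 = 3396 J.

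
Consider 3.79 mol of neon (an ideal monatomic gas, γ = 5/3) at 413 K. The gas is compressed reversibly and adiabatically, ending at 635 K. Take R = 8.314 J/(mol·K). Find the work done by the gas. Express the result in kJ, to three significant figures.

W ≈ -10.5 kJ

Adiabatic ⇒ Q = 0, so W_by = −ΔU = nCᵥ(T₁ − T₂).
Cᵥ = 3R/2 = 12.47 J/(mol·K).
W = (3.79)(12.47)(413 − 635) = -10493 J.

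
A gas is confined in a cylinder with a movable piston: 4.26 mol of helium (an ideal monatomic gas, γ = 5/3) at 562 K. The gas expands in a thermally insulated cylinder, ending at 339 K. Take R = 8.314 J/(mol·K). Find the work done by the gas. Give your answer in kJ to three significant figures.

W ≈ 11.8 kJ

Adiabatic ⇒ Q = 0, so W_by = −ΔU = nCᵥ(T₁ − T₂).
Cᵥ = 3R/2 = 12.47 J/(mol·K).
W = (4.26)(12.47)(562 − 339) = 11847 J.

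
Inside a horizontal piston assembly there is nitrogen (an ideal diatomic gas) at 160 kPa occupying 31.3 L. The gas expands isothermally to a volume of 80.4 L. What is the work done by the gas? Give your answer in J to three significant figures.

W ≈ 4720 J

Isothermal: W = nRT ln(V₂/V₁) = P₁V₁ ln(V₂/V₁).
P₁V₁ = (160 kPa)(31.3 L) = 5008 J.
W = 5008 × ln(80.4/31.3) = 5008 × 0.9434
W_by_gas = 4725 J.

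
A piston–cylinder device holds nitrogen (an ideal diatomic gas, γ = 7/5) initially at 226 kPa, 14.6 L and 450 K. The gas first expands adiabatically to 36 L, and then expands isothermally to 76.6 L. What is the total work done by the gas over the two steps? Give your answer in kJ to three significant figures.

W_total ≈ 4.24 kJ

Step 1 (adiabatic): W = (P₁V₁ − P₂V₂)/(γ−1) = (3300 − 2300)/0.4 = 2500 J.
After step 1: P = 63.88 kPa, V = 36 L, T = 313.6 K.
Step 2 (isothermal): W = P₁V₁ ln(V₂/V₁) = (2300) ln(76.6/36) = 1736 J.
W_total = 2500 + 1736 = 4236 J.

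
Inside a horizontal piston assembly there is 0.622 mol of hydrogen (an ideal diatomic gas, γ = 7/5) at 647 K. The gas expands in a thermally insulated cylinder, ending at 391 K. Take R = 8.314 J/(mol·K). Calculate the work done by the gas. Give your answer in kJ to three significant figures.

Adiabatic ⇒ Q = 0, so W_by = −ΔU = nCᵥ(T₁ − T₂).
Cᵥ = 5R/2 = 20.79 J/(mol·K).
W = (0.622)(20.79)(647 − 391) = 3310 J.

W ≈ 3.31 kJ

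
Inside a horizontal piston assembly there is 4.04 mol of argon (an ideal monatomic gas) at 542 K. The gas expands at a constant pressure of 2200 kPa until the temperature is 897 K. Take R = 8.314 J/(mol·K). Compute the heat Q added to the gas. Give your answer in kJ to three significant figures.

Isobaric: W = nRΔT = (4.04)(8.314)(355) = 11924 J.
ΔU = nCᵥΔT with Cᵥ = 3R/2: ΔU = (4.04)(12.47)(355) = 17886 J.
Q = ΔU + W = 17886 + 11924 = 29810 J.

Q ≈ 29.8 kJ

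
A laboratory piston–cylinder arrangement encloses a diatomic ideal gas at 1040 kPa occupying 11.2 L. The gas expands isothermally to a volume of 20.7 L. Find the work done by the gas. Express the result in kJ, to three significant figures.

W ≈ 7.15 kJ

Isothermal: W = nRT ln(V₂/V₁) = P₁V₁ ln(V₂/V₁).
P₁V₁ = (1040 kPa)(11.2 L) = 11648 J.
W = 11648 × ln(20.7/11.2) = 11648 × 0.6142
W_by_gas = 7154 J.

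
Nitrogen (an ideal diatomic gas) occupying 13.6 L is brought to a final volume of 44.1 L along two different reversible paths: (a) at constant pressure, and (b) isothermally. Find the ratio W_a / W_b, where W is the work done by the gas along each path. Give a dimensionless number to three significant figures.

Path (a) isobaric: W = P₁(V₂ − V₁) → W_a/(P₁V₁) = 2.243.
Path (b) isothermal: W = P₁V₁ ln(V₂/V₁) → W_b/(P₁V₁) = 1.176.
W_a / W_b = 2.243 / 1.176 = 1.906.

W_a / W_b ≈ 1.91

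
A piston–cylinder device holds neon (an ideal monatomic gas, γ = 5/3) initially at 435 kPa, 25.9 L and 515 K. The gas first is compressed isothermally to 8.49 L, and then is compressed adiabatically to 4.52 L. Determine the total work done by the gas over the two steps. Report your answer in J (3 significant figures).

W_total ≈ -21400 J

Step 1 (isothermal): W = P₁V₁ ln(V₂/V₁) = (11266) ln(8.49/25.9) = -12566 J.
After step 1: P = 1327 kPa, V = 8.49 L, T = 515 K.
Step 2 (adiabatic): W = (P₁V₁ − P₂V₂)/(γ−1) = (11266 − 17151)/0.667 = -8827 J.
W_total = -12566 − 8827 = -21394 J.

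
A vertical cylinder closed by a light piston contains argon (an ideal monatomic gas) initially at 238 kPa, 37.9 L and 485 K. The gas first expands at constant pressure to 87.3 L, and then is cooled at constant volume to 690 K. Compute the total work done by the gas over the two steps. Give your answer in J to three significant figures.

W_total ≈ 11800 J

Step 1 (isobaric): W = PΔV = (238 kPa)(87.3 − 37.9 L) = 11757 J.
Step 2 (isochoric): W = 0 (constant volume).
W_total = 11757 + 0 = 11757 J.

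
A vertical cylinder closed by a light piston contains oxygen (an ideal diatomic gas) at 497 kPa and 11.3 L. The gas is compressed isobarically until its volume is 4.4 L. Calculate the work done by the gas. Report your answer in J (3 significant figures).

Isobaric: W = P ΔV.
W = (497 kPa)(4.4 − 11.3 L) = (497)(-6.9) = -3429 J.

W ≈ -3430 J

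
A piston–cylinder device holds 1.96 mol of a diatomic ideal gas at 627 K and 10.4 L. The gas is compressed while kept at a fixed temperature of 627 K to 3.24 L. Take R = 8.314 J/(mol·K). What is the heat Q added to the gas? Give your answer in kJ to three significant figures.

Isothermal ⇒ ΔU = 0, so Q = W = nRT ln(V₂/V₁).
Q = (1.96)(8.314)(627) ln(3.24/10.4) = 10217 × -1.166 = -11916 J.

Q ≈ -11.9 kJ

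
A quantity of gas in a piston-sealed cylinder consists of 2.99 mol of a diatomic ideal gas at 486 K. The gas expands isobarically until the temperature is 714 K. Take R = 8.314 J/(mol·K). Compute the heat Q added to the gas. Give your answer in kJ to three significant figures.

Isobaric: W = nRΔT = (2.99)(8.314)(228) = 5668 J.
ΔU = nCᵥΔT with Cᵥ = 5R/2: ΔU = (2.99)(20.79)(228) = 14170 J.
Q = ΔU + W = 14170 + 5668 = 19837 J.

Q ≈ 19.8 kJ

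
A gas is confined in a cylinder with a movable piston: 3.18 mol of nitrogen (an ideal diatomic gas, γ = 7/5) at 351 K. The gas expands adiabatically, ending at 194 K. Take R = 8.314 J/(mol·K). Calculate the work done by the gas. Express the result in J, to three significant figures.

W ≈ 10400 J

Adiabatic ⇒ Q = 0, so W_by = −ΔU = nCᵥ(T₁ − T₂).
Cᵥ = 5R/2 = 20.79 J/(mol·K).
W = (3.18)(20.79)(351 − 194) = 10377 J.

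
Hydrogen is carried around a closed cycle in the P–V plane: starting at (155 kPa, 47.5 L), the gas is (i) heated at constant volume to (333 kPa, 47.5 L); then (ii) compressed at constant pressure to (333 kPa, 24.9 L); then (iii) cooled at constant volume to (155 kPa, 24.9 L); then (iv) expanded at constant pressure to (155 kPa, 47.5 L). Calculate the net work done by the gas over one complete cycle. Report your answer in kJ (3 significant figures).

W_net ≈ -4.02 kJ

Constant-volume legs do no work.
W(ii) = (333)(24.9 − 47.5) = -7526 J; W(iv) = (155)(47.5 − 24.9) = 3503 J.
W_net = -7526 + 3503 = -4023 J (the counter-clockwise enclosed area).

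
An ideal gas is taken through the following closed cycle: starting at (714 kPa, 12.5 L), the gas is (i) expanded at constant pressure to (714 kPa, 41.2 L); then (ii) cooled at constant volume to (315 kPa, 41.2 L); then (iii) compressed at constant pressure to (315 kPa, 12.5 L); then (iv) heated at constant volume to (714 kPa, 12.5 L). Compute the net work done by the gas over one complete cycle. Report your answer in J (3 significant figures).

W_net ≈ 11500 J

Constant-volume legs do no work.
W(i) = (714)(41.2 − 12.5) = 20492 J; W(iii) = (315)(12.5 − 41.2) = -9040 J.
W_net = 20492 − 9040 = 11451 J (the clockwise enclosed area).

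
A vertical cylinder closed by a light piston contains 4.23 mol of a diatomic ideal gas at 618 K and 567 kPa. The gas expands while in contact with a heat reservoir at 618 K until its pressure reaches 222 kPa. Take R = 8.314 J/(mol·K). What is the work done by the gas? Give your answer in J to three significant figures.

W ≈ 20400 J

Isothermal process: W = nRT ln(V₂/V₁) = nRT ln(P₁/P₂).
W = (4.23)(8.314)(618) × ln(567/222)
  = 21734 × ln(2.554) = 21734 × 0.9377
W_by_gas = 20380 J.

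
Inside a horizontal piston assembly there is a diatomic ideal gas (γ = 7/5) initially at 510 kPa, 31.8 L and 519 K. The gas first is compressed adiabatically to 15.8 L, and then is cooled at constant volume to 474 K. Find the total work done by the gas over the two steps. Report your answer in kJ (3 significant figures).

Step 1 (adiabatic): W = (P₁V₁ − P₂V₂)/(γ−1) = (16218 − 21454)/0.4 = -13090 J.
Step 2 (isochoric): W = 0 (constant volume).
W_total = -13090 + 0 = -13090 J.

W_total ≈ -13.1 kJ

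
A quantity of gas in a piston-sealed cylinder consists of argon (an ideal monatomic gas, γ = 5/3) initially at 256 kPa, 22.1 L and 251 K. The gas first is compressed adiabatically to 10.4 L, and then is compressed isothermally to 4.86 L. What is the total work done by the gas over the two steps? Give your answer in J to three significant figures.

Step 1 (adiabatic): W = (P₁V₁ − P₂V₂)/(γ−1) = (5658 − 9351)/0.667 = -5541 J.
After step 1: P = 899.2 kPa, V = 10.4 L, T = 414.9 K.
Step 2 (isothermal): W = P₁V₁ ln(V₂/V₁) = (9351) ln(4.86/10.4) = -7114 J.
W_total = -5541 − 7114 = -12655 J.

W_total ≈ -12700 J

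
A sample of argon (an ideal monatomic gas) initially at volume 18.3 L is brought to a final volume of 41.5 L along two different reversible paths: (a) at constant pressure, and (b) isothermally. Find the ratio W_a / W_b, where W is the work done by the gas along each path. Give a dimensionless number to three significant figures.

Path (a) isobaric: W = P₁(V₂ − V₁) → W_a/(P₁V₁) = 1.268.
Path (b) isothermal: W = P₁V₁ ln(V₂/V₁) → W_b/(P₁V₁) = 0.8188.
W_a / W_b = 1.268 / 0.8188 = 1.548.

W_a / W_b ≈ 1.55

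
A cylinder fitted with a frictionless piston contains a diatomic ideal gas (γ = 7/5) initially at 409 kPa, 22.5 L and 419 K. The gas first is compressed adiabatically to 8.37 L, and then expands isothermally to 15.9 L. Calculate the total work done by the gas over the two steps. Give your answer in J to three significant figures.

W_total ≈ -2390 J

Step 1 (adiabatic): W = (P₁V₁ − P₂V₂)/(γ−1) = (9202 − 13667)/0.4 = -11162 J.
After step 1: P = 1633 kPa, V = 8.37 L, T = 622.3 K.
Step 2 (isothermal): W = P₁V₁ ln(V₂/V₁) = (13667) ln(15.9/8.37) = 8770 J.
W_total = -11162 + 8770 = -2393 J.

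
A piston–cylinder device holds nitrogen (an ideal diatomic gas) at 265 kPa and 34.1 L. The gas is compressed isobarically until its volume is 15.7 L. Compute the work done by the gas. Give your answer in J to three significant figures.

W ≈ -4880 J

Isobaric: W = P ΔV.
W = (265 kPa)(15.7 − 34.1 L) = (265)(-18.4) = -4876 J.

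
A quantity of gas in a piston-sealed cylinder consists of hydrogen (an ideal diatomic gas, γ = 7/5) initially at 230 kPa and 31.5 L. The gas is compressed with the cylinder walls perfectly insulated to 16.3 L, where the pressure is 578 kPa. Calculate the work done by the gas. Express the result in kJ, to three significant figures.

W ≈ -5.44 kJ

Adiabatic: W = (P₁V₁ − P₂V₂)/(γ − 1) with γ = 7/5.
P₁V₁ = 7245 J, P₂V₂ = 9421 J.
W = (7245 − 9421) / 0.4 = -5441 J.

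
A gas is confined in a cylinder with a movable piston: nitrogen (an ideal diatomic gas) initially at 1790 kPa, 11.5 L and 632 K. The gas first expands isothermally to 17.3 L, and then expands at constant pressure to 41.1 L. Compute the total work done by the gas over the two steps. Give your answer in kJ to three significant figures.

Step 1 (isothermal): W = P₁V₁ ln(V₂/V₁) = (20585) ln(17.3/11.5) = 8406 J.
After step 1: P = 1190 kPa, V = 17.3 L, T = 632 K.
Step 2 (isobaric): W = PΔV = (1190 kPa)(41.1 − 17.3 L) = 28319 J.
W_total = 8406 + 28319 = 36725 J.

W_total ≈ 36.7 kJ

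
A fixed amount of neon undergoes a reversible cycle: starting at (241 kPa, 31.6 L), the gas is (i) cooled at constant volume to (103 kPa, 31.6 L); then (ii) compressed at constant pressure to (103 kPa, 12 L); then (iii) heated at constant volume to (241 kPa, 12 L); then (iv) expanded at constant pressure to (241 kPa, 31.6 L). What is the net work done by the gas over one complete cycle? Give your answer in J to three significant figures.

W_net ≈ 2700 J

Constant-volume legs do no work.
W(ii) = (103)(12 − 31.6) = -2019 J; W(iv) = (241)(31.6 − 12) = 4724 J.
W_net = -2019 + 4724 = 2705 J (the clockwise enclosed area).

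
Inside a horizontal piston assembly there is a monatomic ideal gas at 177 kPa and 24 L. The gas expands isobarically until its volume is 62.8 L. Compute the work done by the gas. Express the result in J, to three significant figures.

W ≈ 6870 J

Isobaric: W = P ΔV.
W = (177 kPa)(62.8 − 24 L) = (177)(38.8) = 6868 J.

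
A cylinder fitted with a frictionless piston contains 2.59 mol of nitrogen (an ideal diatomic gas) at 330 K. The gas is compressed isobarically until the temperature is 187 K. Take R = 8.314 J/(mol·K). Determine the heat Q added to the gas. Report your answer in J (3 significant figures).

Q ≈ -10800 J

Isobaric: W = nRΔT = (2.59)(8.314)(-143) = -3079 J.
ΔU = nCᵥΔT with Cᵥ = 5R/2: ΔU = (2.59)(20.79)(-143) = -7698 J.
Q = ΔU + W = -7698 − 3079 = -10777 J.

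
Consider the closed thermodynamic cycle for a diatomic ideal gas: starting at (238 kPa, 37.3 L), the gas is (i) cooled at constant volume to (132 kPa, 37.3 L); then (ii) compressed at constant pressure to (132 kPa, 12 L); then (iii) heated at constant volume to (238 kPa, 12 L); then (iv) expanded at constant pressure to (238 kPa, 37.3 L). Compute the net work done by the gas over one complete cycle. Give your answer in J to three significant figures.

Constant-volume legs do no work.
W(ii) = (132)(12 − 37.3) = -3340 J; W(iv) = (238)(37.3 − 12) = 6021 J.
W_net = -3340 + 6021 = 2682 J (the clockwise enclosed area).

W_net ≈ 2680 J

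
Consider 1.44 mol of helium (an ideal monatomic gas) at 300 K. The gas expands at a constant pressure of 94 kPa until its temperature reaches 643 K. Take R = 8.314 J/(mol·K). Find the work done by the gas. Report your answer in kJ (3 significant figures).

W ≈ 4.11 kJ

Isobaric: W = P ΔV = nR ΔT.
W = (1.44)(8.314)(643 − 300) = 4106 J.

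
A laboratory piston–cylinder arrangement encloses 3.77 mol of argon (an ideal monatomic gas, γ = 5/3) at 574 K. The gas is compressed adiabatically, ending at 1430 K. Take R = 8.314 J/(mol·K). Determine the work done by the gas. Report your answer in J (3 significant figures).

W ≈ -40200 J

Adiabatic ⇒ Q = 0, so W_by = −ΔU = nCᵥ(T₁ − T₂).
Cᵥ = 3R/2 = 12.47 J/(mol·K).
W = (3.77)(12.47)(574 − 1430) = -40245 J.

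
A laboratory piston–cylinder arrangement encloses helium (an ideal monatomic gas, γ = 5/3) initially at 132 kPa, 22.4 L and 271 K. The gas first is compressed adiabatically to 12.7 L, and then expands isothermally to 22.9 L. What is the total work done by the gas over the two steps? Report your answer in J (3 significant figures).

Step 1 (adiabatic): W = (P₁V₁ − P₂V₂)/(γ−1) = (2957 − 4316)/0.667 = -2039 J.
After step 1: P = 339.9 kPa, V = 12.7 L, T = 395.6 K.
Step 2 (isothermal): W = P₁V₁ ln(V₂/V₁) = (4316) ln(22.9/12.7) = 2545 J.
W_total = -2039 + 2545 = 505.3 J.

W_total ≈ 505 J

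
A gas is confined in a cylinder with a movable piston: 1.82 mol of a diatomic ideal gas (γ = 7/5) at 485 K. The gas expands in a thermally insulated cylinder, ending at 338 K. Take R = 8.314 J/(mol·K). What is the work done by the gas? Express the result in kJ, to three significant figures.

W ≈ 5.56 kJ

Adiabatic ⇒ Q = 0, so W_by = −ΔU = nCᵥ(T₁ − T₂).
Cᵥ = 5R/2 = 20.79 J/(mol·K).
W = (1.82)(20.79)(485 − 338) = 5561 J.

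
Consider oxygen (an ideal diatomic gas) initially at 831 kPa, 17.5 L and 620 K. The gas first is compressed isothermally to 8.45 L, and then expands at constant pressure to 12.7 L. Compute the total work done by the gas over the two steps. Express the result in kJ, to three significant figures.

W_total ≈ -3.27 kJ

Step 1 (isothermal): W = P₁V₁ ln(V₂/V₁) = (14542) ln(8.45/17.5) = -10587 J.
After step 1: P = 1721 kPa, V = 8.45 L, T = 620 K.
Step 2 (isobaric): W = PΔV = (1721 kPa)(12.7 − 8.45 L) = 7314 J.
W_total = -10587 + 7314 = -3273 J.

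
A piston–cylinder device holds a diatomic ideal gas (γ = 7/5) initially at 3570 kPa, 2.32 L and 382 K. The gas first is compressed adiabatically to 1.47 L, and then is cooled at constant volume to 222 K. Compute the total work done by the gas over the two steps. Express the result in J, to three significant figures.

Step 1 (adiabatic): W = (P₁V₁ − P₂V₂)/(γ−1) = (8282 − 9941)/0.4 = -4146 J.
Step 2 (isochoric): W = 0 (constant volume).
W_total = -4146 + 0 = -4146 J.

W_total ≈ -4150 J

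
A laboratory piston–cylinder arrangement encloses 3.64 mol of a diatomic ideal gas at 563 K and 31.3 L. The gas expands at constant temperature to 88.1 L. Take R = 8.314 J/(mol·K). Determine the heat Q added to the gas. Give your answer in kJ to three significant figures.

Isothermal ⇒ ΔU = 0, so Q = W = nRT ln(V₂/V₁).
Q = (3.64)(8.314)(563) ln(88.1/31.3) = 17038 × 1.035 = 17632 J.

Q ≈ 17.6 kJ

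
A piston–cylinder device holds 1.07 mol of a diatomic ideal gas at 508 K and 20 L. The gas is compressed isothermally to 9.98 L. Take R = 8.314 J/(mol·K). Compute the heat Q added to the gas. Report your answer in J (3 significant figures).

Isothermal ⇒ ΔU = 0, so Q = W = nRT ln(V₂/V₁).
Q = (1.07)(8.314)(508) ln(9.98/20) = 4519 × -0.6951 = -3141 J.

Q ≈ -3140 J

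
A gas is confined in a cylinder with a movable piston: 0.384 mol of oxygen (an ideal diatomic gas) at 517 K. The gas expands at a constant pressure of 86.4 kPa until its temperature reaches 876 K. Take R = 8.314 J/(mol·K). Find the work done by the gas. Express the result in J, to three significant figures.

W ≈ 1150 J

Isobaric: W = P ΔV = nR ΔT.
W = (0.384)(8.314)(876 − 517) = 1146 J.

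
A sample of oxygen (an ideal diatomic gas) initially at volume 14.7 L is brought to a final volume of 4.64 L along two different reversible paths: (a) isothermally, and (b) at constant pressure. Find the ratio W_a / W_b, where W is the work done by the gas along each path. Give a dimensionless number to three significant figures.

Path (a) isothermal: W = P₁V₁ ln(V₂/V₁) → W_a/(P₁V₁) = -1.153.
Path (b) isobaric: W = P₁(V₂ − V₁) → W_b/(P₁V₁) = -0.6844.
W_a / W_b = -1.153 / -0.6844 = 1.685.

W_a / W_b ≈ 1.68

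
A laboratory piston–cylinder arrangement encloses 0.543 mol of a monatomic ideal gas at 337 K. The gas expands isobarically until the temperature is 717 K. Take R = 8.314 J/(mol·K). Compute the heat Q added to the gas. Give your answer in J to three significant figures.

Isobaric: W = nRΔT = (0.543)(8.314)(380) = 1716 J.
ΔU = nCᵥΔT with Cᵥ = 3R/2: ΔU = (0.543)(12.47)(380) = 2573 J.
Q = ΔU + W = 2573 + 1716 = 4289 J.

Q ≈ 4290 J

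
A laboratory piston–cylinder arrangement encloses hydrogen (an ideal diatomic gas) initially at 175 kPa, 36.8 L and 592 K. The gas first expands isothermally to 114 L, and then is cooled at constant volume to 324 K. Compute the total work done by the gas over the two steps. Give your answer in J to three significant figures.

Step 1 (isothermal): W = P₁V₁ ln(V₂/V₁) = (6440) ln(114/36.8) = 7282 J.
Step 2 (isochoric): W = 0 (constant volume).
W_total = 7282 + 0 = 7282 J.

W_total ≈ 7280 J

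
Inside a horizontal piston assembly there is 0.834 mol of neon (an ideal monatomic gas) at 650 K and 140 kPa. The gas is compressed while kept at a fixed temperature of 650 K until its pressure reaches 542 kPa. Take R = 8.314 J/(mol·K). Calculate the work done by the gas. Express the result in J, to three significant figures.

Isothermal process: W = nRT ln(V₂/V₁) = nRT ln(P₁/P₂).
W = (0.834)(8.314)(650) × ln(140/542)
  = 4507 × ln(0.2583) = 4507 × -1.354
W_by_gas = -6101 J.

W ≈ -6100 J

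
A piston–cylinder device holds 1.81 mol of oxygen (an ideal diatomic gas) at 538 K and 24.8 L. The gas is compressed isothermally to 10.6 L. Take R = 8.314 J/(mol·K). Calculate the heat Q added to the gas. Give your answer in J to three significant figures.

Isothermal ⇒ ΔU = 0, so Q = W = nRT ln(V₂/V₁).
Q = (1.81)(8.314)(538) ln(10.6/24.8) = 8096 × -0.85 = -6882 J.

Q ≈ -6880 J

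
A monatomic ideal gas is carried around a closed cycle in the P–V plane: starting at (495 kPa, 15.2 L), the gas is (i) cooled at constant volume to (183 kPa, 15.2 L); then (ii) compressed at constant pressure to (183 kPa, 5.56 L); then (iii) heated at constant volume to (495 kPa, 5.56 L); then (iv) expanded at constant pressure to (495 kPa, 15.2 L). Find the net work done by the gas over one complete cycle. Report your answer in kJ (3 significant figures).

W_net ≈ 3.01 kJ

Constant-volume legs do no work.
W(ii) = (183)(5.56 − 15.2) = -1764 J; W(iv) = (495)(15.2 − 5.56) = 4772 J.
W_net = -1764 + 4772 = 3008 J (the clockwise enclosed area).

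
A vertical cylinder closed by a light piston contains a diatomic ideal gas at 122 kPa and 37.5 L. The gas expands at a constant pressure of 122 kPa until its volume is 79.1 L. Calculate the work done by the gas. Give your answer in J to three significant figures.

Isobaric: W = P ΔV.
W = (122 kPa)(79.1 − 37.5 L) = (122)(41.6) = 5075 J.

W ≈ 5080 J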